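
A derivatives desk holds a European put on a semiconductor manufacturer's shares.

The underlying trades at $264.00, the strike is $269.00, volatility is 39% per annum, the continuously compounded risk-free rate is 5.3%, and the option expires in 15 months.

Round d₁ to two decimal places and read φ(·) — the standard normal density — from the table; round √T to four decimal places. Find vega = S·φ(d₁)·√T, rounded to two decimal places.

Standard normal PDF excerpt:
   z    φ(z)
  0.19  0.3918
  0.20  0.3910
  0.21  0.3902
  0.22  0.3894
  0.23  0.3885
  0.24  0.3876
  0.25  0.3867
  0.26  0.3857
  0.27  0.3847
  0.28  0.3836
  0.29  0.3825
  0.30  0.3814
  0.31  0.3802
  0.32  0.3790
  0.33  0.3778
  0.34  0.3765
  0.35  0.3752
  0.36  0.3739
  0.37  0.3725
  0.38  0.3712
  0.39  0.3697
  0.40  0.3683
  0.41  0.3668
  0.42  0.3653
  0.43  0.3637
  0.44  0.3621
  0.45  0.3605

111.51

σ√T = 0.39 × 1.1180 = 0.4360
ln(S/K) + (r + σ²/2)T = ln(264/269) + (0.053 + 0.39²/2)·1.25 = -0.0188 + 0.1613 = 0.1426
d₁ = 0.1426 / 0.4360 = 0.3269 ≈ 0.33
√T = √1.25 = 1.1180
φ(d₁) = φ(0.33) = 0.3778
vega = S·φ(d₁)·√T = 264·0.3778·1.1180 = 111.5084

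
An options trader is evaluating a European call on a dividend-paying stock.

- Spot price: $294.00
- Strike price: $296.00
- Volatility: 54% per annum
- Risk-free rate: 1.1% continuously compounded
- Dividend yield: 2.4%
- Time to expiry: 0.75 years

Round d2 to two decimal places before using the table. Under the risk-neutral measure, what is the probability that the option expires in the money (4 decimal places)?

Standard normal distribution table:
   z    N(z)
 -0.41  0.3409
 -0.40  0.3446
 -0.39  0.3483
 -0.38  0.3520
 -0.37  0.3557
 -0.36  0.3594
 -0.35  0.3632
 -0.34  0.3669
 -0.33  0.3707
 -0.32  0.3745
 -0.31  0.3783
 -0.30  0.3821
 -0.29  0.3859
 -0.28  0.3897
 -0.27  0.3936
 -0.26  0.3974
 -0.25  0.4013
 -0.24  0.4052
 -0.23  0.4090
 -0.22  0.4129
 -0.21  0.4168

0.3936

σ√T = 0.54·√0.75 = 0.4677
d₁ = [ln(294/296) + (0.011 − 0.024 + 0.54²/2)·0.75] / 0.4677 = [-0.0068 + 0.0996] / 0.4677 = 0.1985 ≈ 0.20
d₂ = d₁ − σ√T = 0.1985 − 0.4677 = -0.2692 ≈ -0.27
Risk-neutral Pr[S_T > K] = N(d₂) = N(-0.27) = 0.3936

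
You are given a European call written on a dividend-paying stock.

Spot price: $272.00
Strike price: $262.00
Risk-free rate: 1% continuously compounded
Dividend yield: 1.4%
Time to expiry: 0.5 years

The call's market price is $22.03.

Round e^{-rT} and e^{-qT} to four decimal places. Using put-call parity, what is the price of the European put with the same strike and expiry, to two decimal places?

e^(−qT) = e^(−0.014·0.5) = 0.9930;  e^(−rT) = e^(−0.01·0.5) = 0.9950
Put-call parity: C − P = S·e^(−qT) − K·e^(−rT) = 272·0.9930 − 262·0.9950 = 270.0960 − 260.6900 = 9.4060
P = C − (C − P) = 22.03 − (9.4060) = 12.6240

$12.62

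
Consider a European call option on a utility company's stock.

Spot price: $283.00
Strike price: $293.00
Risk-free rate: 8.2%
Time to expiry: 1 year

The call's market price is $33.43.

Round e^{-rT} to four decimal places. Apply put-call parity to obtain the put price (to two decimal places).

$20.37

exp(−rT) = exp(−0.082·1) = 0.9213
Put-call parity: C − P = S − K·e^(−rT) = 283 − 293·0.9213 = 283 − 269.9409 = 13.0591
P = C − (C − P) = 33.43 − (13.0591) = 20.3709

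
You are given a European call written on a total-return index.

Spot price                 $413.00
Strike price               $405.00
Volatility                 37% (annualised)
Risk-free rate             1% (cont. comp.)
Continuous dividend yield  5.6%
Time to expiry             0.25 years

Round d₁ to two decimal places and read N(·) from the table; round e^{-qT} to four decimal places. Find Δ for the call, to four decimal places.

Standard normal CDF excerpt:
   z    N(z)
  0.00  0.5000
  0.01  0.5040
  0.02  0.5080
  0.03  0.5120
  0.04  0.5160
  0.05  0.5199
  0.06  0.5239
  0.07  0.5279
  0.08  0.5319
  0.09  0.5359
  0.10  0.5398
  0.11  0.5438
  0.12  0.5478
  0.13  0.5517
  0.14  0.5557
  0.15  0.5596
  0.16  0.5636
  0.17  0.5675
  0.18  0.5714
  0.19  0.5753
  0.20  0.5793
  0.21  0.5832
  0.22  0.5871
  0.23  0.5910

0.5480

T = 0.25;  σ√T = 0.1850
d₁ = [ln(413/405) + (0.01 − 0.056 + 0.37²/2)·0.25] / 0.1850 = [0.0196 + 0.0056] / 0.1850 = 0.1361 → 0.14
N(d₁) = N(0.14) = 0.5557
Δ_call = exp(−qT)·N(d₁) = 0.9861·0.5557 = 0.5480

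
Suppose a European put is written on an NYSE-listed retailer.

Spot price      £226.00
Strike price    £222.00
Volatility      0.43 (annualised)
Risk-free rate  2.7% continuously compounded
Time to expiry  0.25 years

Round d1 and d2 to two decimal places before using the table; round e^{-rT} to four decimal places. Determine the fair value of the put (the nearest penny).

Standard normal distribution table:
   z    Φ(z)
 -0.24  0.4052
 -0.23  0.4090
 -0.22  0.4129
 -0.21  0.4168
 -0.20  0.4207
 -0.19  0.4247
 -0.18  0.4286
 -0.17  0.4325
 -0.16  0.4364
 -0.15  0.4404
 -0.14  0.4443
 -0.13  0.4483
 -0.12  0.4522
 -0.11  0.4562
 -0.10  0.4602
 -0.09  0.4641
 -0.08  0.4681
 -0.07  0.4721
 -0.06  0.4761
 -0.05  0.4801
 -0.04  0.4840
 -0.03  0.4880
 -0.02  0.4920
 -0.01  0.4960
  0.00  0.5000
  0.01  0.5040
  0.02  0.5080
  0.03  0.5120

£16.06

σ√T = 0.43·√0.25 = 0.2150
d₁ = [ln(226/222) + (0.027 + ½·0.43²)·0.25] / (σ√T) = (0.0179 + 0.0299) / 0.2150 = 0.2220 → 0.22
d₂ = 0.2220 − 0.2150 = 0.0070 → 0.01
exp(−rT) = exp(−0.027·0.25) = 0.9933
P = 222·0.9933·N(-0.01) − 226·N(-0.22) = 222·0.9933·0.4960 − 226·0.4129 = 109.3742 − 93.3154 = 16.0588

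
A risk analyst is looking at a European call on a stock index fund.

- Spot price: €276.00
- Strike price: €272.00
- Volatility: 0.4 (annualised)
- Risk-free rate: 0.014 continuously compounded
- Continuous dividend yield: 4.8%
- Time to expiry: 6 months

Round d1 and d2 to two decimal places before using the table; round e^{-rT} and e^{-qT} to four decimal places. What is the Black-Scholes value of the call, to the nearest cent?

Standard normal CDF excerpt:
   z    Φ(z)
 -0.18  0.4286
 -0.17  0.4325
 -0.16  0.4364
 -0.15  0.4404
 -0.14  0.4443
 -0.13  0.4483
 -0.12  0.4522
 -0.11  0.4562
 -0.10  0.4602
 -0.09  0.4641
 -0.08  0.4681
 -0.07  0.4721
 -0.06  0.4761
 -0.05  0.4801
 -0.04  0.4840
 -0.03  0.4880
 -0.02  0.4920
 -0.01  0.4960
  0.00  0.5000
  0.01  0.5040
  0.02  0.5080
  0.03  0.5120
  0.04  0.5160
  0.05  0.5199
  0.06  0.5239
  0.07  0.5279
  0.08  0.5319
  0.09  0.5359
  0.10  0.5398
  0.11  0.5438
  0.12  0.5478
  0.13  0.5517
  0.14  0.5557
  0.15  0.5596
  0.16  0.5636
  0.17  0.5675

€29.71

T = 0.5;  σ√T = 0.2828
d₁ = [ln(276/272) + (0.014 − 0.048 + 0.4²/2)·0.5] / 0.2828 = [0.0146 + 0.0230] / 0.2828 = 0.1329 which rounds to 0.13
d₂ = d₁ − σ√T = 0.1329 − 0.2828 = -0.1499 which rounds to -0.15
exp(−qT) = exp(−0.048·0.5) = 0.9763;  exp(−rT) = exp(−0.014·0.5) = 0.9930
N(d₁) = N(0.13) = 0.5517;  N(d₂) = N(-0.15) = 0.4404
C = 276·0.9763·0.5517 − 272·0.9930·0.4404 = 148.6604 − 118.9503 = 29.7101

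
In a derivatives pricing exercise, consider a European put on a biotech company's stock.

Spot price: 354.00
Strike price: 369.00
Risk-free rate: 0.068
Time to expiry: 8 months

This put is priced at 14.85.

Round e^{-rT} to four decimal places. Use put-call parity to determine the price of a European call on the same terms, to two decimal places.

e^(−rT) = e^(−0.068·0.6667) = 0.9557
Put-call parity: C − P = S − K·e^(−rT) = 354 − 369·0.9557 = 354 − 352.6533 = 1.3467
C = P + (C − P) = 14.85 + (1.3467) = 16.1967

16.20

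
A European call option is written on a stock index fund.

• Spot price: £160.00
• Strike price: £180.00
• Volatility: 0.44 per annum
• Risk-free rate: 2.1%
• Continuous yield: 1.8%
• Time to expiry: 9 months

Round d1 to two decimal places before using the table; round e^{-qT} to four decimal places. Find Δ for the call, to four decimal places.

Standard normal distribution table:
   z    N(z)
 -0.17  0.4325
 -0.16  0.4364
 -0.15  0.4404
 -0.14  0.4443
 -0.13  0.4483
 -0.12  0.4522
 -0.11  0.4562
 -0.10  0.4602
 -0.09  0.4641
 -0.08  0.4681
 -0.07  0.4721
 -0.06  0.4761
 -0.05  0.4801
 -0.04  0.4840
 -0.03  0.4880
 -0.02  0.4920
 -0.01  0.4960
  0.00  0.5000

0.4501

σ√T = 0.44·√0.75 = 0.3811
d₁ = [ln(160/180) + (0.021 − 0.018 + 0.44²/2)·0.75] / 0.3811 = [-0.1178 + 0.0748] / 0.3811 = -0.1127 which rounds to -0.11
N(d₁) = N(-0.11) = 0.4562
Δ_call = exp(−qT)·N(d₁) = 0.9866·0.4562 = 0.4501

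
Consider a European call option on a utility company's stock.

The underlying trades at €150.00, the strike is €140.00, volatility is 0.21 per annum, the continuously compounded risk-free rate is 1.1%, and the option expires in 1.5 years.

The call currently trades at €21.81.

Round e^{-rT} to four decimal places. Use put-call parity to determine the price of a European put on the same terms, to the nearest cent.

€9.51

e^(−rT) = e^(−0.011·1.5) = 0.9836
Put-call parity: C − P = S − K·e^(−rT) = 150 − 140·0.9836 = 150 − 137.7040 = 12.2960
P = C − (C − P) = 21.81 − (12.2960) = 9.5140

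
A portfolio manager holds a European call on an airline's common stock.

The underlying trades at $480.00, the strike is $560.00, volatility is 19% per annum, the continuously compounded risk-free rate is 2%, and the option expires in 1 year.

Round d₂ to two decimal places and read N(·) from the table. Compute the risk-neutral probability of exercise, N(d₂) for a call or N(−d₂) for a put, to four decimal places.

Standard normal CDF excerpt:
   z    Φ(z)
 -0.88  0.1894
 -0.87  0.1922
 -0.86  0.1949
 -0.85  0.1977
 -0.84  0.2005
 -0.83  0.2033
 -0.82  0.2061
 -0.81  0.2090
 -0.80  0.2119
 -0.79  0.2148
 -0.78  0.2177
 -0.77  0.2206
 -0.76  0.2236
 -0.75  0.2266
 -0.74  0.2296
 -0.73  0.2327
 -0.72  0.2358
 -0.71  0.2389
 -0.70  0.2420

0.2119

σ√T = 0.19·√1 = 0.1900
d₁ = [ln(480/560) + (0.02 + 0.19²/2)·1] / 0.1900 = [-0.1542 + 0.0381] / 0.1900 = -0.6111 which rounds to -0.61
d₂ = d₁ − σ√T = -0.6111 − 0.1900 = -0.8011 which rounds to -0.80
Risk-neutral Pr[S_T > K] = N(d₂) = N(-0.80) = 0.2119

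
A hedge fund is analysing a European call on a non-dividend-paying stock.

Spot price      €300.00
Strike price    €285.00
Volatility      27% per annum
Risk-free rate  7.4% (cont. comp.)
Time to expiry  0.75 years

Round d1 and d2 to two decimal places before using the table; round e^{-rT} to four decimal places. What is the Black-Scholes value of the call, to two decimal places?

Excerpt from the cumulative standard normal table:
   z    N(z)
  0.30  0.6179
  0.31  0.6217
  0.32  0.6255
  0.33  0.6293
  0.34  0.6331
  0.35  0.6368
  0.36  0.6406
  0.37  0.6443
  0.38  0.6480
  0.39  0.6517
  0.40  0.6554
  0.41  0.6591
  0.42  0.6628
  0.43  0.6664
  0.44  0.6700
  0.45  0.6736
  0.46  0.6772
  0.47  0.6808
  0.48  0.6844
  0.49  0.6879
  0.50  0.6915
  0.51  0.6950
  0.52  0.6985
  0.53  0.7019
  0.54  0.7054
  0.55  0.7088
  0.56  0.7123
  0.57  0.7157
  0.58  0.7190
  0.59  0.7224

€44.02

T = 0.75;  σ√T = 0.2338
ln(S/K) + (r + σ²/2)T = ln(300/285) + (0.074 + 0.27²/2)·0.75 = 0.0513 + 0.0828 = 0.1341
d₁ = 0.1341 / 0.2338 = 0.5736 ⇒ 0.57
d₂ = d₁ − σ√T = 0.5736 − 0.2338 = 0.3398 ⇒ 0.34
exp(−rT) = exp(−0.074·0.75) = 0.9460
N(d₁) = N(0.57) = 0.7157;  N(d₂) = N(0.34) = 0.6331
C = 300·0.7157 − 285·0.9460·0.6331 = 214.7100 − 170.6901 = 44.0199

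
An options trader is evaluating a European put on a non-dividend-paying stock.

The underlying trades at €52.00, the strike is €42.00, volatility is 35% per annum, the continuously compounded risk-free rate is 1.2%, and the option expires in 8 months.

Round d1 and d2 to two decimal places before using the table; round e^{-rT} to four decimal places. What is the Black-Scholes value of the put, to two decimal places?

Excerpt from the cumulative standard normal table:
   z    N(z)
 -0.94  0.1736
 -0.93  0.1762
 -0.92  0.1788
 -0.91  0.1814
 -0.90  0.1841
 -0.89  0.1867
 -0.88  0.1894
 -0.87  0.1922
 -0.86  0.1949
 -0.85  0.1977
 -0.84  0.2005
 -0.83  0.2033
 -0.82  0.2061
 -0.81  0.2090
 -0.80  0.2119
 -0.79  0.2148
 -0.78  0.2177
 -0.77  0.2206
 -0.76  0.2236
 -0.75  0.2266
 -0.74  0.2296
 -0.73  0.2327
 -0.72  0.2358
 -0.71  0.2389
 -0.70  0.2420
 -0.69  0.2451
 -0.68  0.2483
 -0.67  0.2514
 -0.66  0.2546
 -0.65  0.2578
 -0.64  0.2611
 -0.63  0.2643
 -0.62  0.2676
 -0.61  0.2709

σ√T = 0.35·√0.6667 = 0.2858
d₁ = [ln(52/42) + (0.012 + 0.35²/2)·0.6667] / 0.2858 = [0.2136 + 0.0488] / 0.2858 = 0.9182 which rounds to 0.92
d₂ = d₁ − σ√T = 0.9182 − 0.2858 = 0.6325 which rounds to 0.63
exp(−rT) = exp(−0.012·0.6667) = 0.9920
N(−d₂) = N(-0.63) = 0.2643;  N(−d₁) = N(-0.92) = 0.1788
P = 42·0.9920·0.2643 − 52·0.1788 = 11.0118 − 9.2976 = 1.7142

€1.71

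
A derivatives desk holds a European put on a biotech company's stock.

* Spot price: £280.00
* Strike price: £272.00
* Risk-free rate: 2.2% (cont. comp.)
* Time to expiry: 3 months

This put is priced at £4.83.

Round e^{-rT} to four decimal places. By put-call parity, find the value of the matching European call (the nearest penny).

£14.33

exp(−rT) = exp(−0.022·0.25) = 0.9945
Put-call parity: C − P = S − K·e^(−rT) = 280 − 272·0.9945 = 280 − 270.5040 = 9.4960
C = P + (C − P) = 4.83 + (9.4960) = 14.3260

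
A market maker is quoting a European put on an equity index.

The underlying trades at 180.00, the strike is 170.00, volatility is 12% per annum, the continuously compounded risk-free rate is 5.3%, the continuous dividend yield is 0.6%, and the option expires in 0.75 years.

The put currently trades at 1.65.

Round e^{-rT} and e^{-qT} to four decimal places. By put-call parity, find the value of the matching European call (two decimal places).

17.47

e^(−qT) = e^(−0.006·0.75) = 0.9955;  e^(−rT) = e^(−0.053·0.75) = 0.9610
Put-call parity: C − P = S·e^(−qT) − K·e^(−rT) = 180·0.9955 − 170·0.9610 = 179.1900 − 163.3700 = 15.8200
C = P + (C − P) = 1.65 + (15.8200) = 17.4700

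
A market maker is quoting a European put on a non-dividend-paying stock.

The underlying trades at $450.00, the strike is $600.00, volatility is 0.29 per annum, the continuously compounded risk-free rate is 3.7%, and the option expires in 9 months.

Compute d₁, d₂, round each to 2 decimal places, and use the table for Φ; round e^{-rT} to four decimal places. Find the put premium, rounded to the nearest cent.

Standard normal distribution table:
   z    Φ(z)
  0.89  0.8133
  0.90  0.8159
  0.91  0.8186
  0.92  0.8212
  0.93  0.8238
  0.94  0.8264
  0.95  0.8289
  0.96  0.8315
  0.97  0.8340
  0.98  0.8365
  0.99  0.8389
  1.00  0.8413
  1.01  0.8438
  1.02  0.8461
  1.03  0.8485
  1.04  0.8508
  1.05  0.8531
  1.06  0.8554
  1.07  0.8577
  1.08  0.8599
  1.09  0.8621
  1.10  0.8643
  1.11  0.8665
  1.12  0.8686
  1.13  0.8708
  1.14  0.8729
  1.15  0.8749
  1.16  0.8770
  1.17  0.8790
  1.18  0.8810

$143.41

T = 0.75;  σ√T = 0.2511
d₁ = [ln(450/600) + (0.037 + 0.29²/2)·0.75] / 0.2511 = [-0.2877 + 0.0593] / 0.2511 = -0.9094 → -0.91
d₂ = d₁ − σ√T = -0.9094 − 0.2511 = -1.1606 → -1.16
e^(−rT) = e^(−0.037·0.75) = 0.9726
P = 600·0.9726·N(1.16) − 450·N(0.91) = 600·0.9726·0.8770 − 450·0.8186 = 511.7821 − 368.3700 = 143.4121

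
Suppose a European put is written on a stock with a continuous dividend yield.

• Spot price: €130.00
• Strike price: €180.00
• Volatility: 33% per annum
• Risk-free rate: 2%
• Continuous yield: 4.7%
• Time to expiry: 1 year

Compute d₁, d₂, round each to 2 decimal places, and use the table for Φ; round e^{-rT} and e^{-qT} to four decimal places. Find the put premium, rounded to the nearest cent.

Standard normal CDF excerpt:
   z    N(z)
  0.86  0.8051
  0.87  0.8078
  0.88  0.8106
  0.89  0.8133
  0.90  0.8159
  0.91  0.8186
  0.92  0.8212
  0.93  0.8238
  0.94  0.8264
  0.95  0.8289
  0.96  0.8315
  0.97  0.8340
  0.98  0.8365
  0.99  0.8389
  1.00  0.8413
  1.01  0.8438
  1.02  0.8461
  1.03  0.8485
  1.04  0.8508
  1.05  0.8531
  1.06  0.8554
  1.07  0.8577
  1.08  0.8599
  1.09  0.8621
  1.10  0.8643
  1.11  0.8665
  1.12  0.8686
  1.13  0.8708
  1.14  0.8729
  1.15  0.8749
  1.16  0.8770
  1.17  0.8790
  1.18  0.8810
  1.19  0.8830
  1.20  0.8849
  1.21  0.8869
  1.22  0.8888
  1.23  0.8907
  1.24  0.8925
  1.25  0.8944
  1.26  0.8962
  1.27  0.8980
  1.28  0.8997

σ√T = 0.33 × 1.0000 = 0.3300
ln(S/K) + (r − q + σ²/2)T = ln(130/180) + (0.02 − 0.047 + 0.33²/2)·1 = -0.3254 + 0.0275 = -0.2980
d₁ = -0.2980 / 0.3300 = -0.9029 ≈ -0.90
d₂ = d₁ − σ√T = -0.9029 − 0.3300 = -1.2329 ≈ -1.23
e^(−qT) = e^(−0.047·1) = 0.9541;  e^(−rT) = e^(−0.02·1) = 0.9802
N(−d₂) = N(1.23) = 0.8907;  N(−d₁) = N(0.90) = 0.8159
P = 180·0.9802·0.8907 − 130·0.9541·0.8159 = 157.1515 − 101.1985 = 55.9530

€55.95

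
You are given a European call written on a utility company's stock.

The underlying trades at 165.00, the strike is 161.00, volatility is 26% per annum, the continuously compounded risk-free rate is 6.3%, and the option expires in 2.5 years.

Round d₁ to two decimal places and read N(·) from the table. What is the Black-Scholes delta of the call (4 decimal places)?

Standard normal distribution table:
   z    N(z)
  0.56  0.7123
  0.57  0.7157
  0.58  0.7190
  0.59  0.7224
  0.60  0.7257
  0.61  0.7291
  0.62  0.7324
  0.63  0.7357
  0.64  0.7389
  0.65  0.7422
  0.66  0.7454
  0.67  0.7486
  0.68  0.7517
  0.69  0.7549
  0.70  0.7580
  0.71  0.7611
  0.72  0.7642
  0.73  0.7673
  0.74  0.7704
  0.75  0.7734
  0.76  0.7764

σ√T = 0.26·√2.5 = 0.4111
d₁ = [ln(165/161) + (0.063 + ½·0.26²)·2.5] / (σ√T) = (0.0245 + 0.2420) / 0.4111 = 0.6484 ≈ 0.65
N(d₁) = N(0.65) = 0.7422
Δ_call = N(d₁) = 0.7422

0.7422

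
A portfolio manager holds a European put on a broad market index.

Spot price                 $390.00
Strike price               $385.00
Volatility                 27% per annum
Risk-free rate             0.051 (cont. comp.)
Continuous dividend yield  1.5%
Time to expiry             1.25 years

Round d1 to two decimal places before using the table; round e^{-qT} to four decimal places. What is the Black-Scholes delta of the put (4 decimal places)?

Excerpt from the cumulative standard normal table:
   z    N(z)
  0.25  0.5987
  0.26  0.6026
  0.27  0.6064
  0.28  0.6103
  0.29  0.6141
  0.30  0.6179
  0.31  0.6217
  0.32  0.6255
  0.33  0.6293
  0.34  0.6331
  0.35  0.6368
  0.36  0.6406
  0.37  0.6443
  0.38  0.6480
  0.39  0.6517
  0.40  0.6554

σ√T = 0.27 × 1.1180 = 0.3019
d₁ = [ln(390/385) + (0.051 − 0.015 + ½·0.27²)·1.25] / (σ√T) = (0.0129 + 0.0906) / 0.3019 = 0.3428 which rounds to 0.34
N(d₁) = N(0.34) = 0.6331
Δ_put = e^(−qT)·(N(d₁) − 1) = 0.9814·(0.6331 − 1) = -0.3601

-0.3601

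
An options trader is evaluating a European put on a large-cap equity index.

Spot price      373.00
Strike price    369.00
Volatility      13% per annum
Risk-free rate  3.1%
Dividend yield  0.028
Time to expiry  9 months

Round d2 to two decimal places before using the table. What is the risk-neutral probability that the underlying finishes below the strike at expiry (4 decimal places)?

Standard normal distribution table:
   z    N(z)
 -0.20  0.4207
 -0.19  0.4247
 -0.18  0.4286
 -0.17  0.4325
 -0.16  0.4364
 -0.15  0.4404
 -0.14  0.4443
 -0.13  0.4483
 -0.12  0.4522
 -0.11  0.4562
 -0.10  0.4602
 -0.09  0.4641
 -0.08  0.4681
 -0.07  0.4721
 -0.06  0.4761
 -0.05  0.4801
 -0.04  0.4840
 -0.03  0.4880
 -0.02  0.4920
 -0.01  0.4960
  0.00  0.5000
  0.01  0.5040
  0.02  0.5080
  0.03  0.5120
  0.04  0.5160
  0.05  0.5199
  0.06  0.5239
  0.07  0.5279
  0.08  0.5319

0.4761

σ√T = 0.13·√0.75 = 0.1126
d₁ = [ln(373/369) + (0.031 − 0.028 + ½·0.13²)·0.75] / (σ√T) = (0.0108 + 0.0086) / 0.1126 = 0.1720 ≈ 0.17
d₂ = 0.1720 − 0.1126 = 0.0595 ≈ 0.06
Pr(exercise) under Q = N(−d₂) = N(-0.06) = 0.4761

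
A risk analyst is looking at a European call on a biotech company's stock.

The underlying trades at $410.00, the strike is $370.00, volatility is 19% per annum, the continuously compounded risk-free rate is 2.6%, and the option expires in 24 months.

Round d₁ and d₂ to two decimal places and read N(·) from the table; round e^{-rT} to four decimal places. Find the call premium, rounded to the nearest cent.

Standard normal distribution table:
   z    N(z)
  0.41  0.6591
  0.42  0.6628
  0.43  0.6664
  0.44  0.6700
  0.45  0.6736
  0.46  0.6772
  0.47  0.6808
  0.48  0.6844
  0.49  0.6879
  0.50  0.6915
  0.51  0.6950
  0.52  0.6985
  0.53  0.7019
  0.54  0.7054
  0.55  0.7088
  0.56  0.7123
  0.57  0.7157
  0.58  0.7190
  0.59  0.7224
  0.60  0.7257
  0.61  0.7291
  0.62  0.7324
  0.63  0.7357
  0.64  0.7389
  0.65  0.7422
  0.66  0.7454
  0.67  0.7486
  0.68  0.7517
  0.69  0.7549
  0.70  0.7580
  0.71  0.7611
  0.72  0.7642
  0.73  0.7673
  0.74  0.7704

$76.72

σ√T = 0.19·√2 = 0.2687
d₁ = [ln(410/370) + (0.026 + 0.19²/2)·2] / 0.2687 = [0.1027 + 0.0881] / 0.2687 = 0.7099 ⇒ 0.71
d₂ = d₁ − σ√T = 0.7099 − 0.2687 = 0.4412 ⇒ 0.44
exp(−rT) = exp(−0.026·2) = 0.9493
N(d₁) = N(0.71) = 0.7611;  N(d₂) = N(0.44) = 0.6700
C = 410·0.7611 − 370·0.9493·0.6700 = 312.0510 − 235.3315 = 76.7195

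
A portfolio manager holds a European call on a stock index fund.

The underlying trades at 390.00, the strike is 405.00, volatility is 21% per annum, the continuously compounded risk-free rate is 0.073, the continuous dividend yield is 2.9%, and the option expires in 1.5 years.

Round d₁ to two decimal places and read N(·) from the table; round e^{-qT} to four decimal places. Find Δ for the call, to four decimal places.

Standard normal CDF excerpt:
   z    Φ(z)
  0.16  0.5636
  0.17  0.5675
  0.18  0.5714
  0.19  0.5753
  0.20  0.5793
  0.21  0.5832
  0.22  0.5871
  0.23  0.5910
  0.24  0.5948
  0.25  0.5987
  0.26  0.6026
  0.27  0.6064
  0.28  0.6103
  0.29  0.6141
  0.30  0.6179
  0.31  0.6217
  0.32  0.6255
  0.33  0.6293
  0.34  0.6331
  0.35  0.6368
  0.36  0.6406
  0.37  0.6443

σ√T = 0.21·√1.5 = 0.2572
d₁ = [ln(390/405) + (0.073 − 0.029 + 0.21²/2)·1.5] / 0.2572 = [-0.0377 + 0.0991] / 0.2572 = 0.2385 → 0.24
N(d₁) = N(0.24) = 0.5948
Δ_call = e^(−qT)·N(d₁) = 0.9574·0.5948 = 0.5695

0.5695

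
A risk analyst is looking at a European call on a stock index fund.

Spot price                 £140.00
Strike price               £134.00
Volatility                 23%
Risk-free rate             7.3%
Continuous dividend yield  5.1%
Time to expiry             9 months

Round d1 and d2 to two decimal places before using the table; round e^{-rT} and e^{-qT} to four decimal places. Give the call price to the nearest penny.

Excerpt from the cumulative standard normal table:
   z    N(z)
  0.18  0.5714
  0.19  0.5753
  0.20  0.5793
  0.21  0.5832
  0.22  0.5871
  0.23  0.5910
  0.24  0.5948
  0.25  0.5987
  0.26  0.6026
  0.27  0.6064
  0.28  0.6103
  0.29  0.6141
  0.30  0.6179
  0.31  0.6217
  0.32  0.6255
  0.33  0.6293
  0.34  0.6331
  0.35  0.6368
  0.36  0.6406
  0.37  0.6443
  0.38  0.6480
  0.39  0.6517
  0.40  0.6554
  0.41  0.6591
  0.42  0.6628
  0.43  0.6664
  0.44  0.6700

£14.83

σ√T = 0.23·√0.75 = 0.1992
ln(S/K) + (r − q + σ²/2)T = ln(140/134) + (0.073 − 0.051 + 0.23²/2)·0.75 = 0.0438 + 0.0363 = 0.0801
d₁ = 0.0801 / 0.1992 = 0.4023 which rounds to 0.40
d₂ = d₁ − σ√T = 0.4023 − 0.1992 = 0.2032 which rounds to 0.20
e^(−qT) = e^(−0.051·0.75) = 0.9625;  e^(−rT) = e^(−0.073·0.75) = 0.9467
N(d₁) = N(0.40) = 0.6554;  N(d₂) = N(0.20) = 0.5793
C = 140·0.9625·0.6554 − 134·0.9467·0.5793 = 88.3152 − 73.4887 = 14.8264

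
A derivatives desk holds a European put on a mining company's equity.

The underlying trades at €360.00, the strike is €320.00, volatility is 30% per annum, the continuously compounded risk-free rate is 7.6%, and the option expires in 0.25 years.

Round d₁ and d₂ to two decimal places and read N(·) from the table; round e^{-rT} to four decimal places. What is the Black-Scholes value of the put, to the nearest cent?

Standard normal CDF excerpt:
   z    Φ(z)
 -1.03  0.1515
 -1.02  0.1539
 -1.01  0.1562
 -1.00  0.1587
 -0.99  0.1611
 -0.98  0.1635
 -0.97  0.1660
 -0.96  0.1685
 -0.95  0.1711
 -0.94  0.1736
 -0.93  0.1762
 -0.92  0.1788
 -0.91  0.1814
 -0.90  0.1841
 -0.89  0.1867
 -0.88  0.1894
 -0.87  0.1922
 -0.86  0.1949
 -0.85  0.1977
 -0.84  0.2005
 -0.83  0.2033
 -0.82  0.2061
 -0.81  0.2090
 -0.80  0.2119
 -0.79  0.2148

€4.96

σ√T = 0.3 × 0.5000 = 0.1500
ln(S/K) + (r + σ²/2)T = ln(360/320) + (0.076 + 0.3²/2)·0.25 = 0.1178 + 0.0302 = 0.1480
d₁ = 0.1480 / 0.1500 = 0.9869 which rounds to 0.99
d₂ = d₁ − σ√T = 0.9869 − 0.1500 = 0.8369 which rounds to 0.84
exp(−rT) = exp(−0.076·0.25) = 0.9812
P = 320·0.9812·N(-0.84) − 360·N(-0.99) = 320·0.9812·0.2005 − 360·0.1611 = 62.9538 − 57.9960 = 4.9578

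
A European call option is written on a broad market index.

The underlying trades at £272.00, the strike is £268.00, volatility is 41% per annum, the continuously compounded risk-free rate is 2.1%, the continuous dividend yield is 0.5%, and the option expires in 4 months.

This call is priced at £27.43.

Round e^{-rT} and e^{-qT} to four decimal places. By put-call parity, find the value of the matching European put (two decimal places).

£22.02

exp(−qT) = exp(−0.005·0.3333) = 0.9983;  exp(−rT) = exp(−0.021·0.3333) = 0.9930
Put-call parity: C − P = S·e^(−qT) − K·e^(−rT) = 272·0.9983 − 268·0.9930 = 271.5376 − 266.1240 = 5.4136
P = C − (C − P) = 27.43 − (5.4136) = 22.0164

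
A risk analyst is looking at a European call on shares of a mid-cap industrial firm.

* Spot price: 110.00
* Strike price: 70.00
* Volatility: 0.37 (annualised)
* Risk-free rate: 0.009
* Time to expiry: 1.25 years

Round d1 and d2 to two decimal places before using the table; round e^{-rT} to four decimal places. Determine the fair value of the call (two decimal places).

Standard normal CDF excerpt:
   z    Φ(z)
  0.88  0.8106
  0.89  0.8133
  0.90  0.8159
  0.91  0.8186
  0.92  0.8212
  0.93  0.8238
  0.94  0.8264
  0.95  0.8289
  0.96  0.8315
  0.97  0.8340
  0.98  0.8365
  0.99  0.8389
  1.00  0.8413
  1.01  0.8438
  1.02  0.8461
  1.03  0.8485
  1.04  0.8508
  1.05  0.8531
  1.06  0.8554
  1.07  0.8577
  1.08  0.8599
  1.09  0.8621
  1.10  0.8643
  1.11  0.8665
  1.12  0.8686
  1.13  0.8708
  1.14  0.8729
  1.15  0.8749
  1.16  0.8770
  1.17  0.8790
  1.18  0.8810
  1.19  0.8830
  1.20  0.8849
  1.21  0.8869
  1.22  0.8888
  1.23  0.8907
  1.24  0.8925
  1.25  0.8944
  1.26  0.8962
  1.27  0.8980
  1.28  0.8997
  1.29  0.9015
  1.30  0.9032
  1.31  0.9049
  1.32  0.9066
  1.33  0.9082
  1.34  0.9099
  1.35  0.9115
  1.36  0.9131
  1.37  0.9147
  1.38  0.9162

43.24

T = 1.25;  σ√T = 0.4137
d₁ = [ln(110/70) + (0.009 + 0.37²/2)·1.25] / 0.4137 = [0.4520 + 0.0968] / 0.4137 = 1.3266 ≈ 1.33
d₂ = d₁ − σ√T = 1.3266 − 0.4137 = 0.9130 ≈ 0.91
e^(−rT) = e^(−0.009·1.25) = 0.9888
C = 110·N(1.33) − 70·0.9888·N(0.91) = 110·0.9082 − 70·0.9888·0.8186 = 99.9020 − 56.6602 = 43.2418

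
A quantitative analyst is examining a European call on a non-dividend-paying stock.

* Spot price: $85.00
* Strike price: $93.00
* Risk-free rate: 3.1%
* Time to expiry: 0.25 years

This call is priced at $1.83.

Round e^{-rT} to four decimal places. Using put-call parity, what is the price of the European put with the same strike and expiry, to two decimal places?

exp(−rT) = exp(−0.031·0.25) = 0.9923
Put-call parity: C − P = S − K·e^(−rT) = 85 − 93·0.9923 = 85 − 92.2839 = -7.2839
P = C − (C − P) = 1.83 − (-7.2839) = 9.1139

$9.11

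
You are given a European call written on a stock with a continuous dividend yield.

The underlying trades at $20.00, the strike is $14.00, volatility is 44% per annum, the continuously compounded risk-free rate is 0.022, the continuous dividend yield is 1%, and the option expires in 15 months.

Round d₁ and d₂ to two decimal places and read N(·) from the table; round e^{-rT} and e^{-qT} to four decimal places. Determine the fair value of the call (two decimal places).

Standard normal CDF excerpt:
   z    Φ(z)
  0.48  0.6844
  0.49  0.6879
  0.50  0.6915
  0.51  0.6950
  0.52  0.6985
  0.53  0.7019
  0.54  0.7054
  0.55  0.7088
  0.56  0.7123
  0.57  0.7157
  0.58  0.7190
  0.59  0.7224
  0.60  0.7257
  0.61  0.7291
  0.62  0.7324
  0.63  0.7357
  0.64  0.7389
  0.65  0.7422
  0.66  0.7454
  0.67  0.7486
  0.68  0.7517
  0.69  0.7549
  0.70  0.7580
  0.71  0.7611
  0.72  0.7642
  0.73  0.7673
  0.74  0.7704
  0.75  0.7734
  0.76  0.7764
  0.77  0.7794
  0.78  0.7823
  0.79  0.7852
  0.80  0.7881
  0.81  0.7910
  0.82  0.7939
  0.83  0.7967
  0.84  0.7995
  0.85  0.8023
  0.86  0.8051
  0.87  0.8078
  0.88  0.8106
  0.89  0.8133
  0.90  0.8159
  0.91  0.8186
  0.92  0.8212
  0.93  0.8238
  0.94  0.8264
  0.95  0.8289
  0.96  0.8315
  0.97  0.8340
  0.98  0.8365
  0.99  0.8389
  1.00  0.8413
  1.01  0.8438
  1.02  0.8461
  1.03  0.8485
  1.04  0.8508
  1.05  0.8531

σ√T = 0.44·√1.25 = 0.4919
d₁ = [ln(20/14) + (0.022 − 0.01 + 0.44²/2)·1.25] / 0.4919 = [0.3567 + 0.1360] / 0.4919 = 1.0015 ≈ 1.00
d₂ = d₁ − σ√T = 1.0015 − 0.4919 = 0.5096 ≈ 0.51
exp(−qT) = exp(−0.01·1.25) = 0.9876;  exp(−rT) = exp(−0.022·1.25) = 0.9729
N(d₁) = N(1.00) = 0.8413;  N(d₂) = N(0.51) = 0.6950
C = 20·0.9876·0.8413 − 14·0.9729·0.6950 = 16.6174 − 9.4663 = 7.1510

$7.15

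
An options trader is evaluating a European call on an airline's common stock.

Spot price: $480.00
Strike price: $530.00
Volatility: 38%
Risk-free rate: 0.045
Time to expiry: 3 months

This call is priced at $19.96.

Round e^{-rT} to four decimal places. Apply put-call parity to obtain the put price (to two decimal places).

$64.02

exp(−rT) = exp(−0.045·0.25) = 0.9888
Put-call parity: C − P = S − K·e^(−rT) = 480 − 530·0.9888 = 480 − 524.0640 = -44.0640
P = C − (C − P) = 19.96 − (-44.0640) = 64.0240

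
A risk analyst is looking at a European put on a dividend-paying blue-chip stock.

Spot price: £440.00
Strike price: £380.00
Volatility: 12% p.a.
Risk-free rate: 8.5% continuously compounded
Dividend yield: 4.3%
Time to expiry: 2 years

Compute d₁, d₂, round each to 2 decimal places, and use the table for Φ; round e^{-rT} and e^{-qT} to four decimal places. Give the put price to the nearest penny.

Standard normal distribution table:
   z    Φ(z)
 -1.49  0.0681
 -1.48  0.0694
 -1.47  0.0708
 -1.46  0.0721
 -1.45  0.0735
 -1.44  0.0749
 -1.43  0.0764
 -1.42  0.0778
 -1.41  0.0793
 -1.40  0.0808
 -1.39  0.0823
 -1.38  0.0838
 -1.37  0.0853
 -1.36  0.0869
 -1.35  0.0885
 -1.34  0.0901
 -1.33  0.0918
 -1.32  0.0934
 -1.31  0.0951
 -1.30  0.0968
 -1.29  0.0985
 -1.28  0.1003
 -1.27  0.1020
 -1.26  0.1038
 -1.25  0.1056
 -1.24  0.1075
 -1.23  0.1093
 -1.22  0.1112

σ√T = 0.12 × 1.4142 = 0.1697
d₁ = [ln(440/380) + (0.085 − 0.043 + 0.12²/2)·2] / 0.1697 = [0.1466 + 0.0984] / 0.1697 = 1.4437 ≈ 1.44
d₂ = d₁ − σ√T = 1.4437 − 0.1697 = 1.2740 ≈ 1.27
e^(−qT) = e^(−0.043·2) = 0.9176;  e^(−rT) = e^(−0.085·2) = 0.8437
N(−d₂) = N(-1.27) = 0.1020;  N(−d₁) = N(-1.44) = 0.0749
P = 380·0.8437·0.1020 − 440·0.9176·0.0749 = 32.7018 − 30.2404 = 2.4614

£2.46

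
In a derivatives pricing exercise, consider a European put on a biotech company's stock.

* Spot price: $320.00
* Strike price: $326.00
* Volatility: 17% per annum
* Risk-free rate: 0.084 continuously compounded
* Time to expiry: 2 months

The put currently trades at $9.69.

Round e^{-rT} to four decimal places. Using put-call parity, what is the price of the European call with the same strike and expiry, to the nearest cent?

exp(−rT) = exp(−0.084·0.1667) = 0.9861
Put-call parity: C − P = S − K·e^(−rT) = 320 − 326·0.9861 = 320 − 321.4686 = -1.4686
C = P + (C − P) = 9.69 + (-1.4686) = 8.2214

$8.22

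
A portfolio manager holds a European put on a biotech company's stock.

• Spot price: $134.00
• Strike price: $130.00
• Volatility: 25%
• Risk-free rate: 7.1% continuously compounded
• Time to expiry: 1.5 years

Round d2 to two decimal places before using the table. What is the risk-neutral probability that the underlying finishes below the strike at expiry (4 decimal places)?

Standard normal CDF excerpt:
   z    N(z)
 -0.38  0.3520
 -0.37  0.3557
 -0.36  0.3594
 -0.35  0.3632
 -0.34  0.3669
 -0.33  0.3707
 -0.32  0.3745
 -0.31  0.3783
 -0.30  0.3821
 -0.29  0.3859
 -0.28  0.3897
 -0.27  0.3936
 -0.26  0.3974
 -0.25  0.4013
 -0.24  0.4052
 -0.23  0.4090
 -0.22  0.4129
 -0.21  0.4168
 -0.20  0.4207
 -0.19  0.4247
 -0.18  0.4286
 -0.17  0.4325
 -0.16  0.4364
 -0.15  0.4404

σ√T = 0.25 × 1.2247 = 0.3062
d₁ = [ln(134/130) + (0.071 + 0.25²/2)·1.5] / 0.3062 = [0.0303 + 0.1534] / 0.3062 = 0.5999 → 0.60
d₂ = d₁ − σ√T = 0.5999 − 0.3062 = 0.2937 → 0.29
Pr(exercise) under Q = N(−d₂) = N(-0.29) = 0.3859

0.3859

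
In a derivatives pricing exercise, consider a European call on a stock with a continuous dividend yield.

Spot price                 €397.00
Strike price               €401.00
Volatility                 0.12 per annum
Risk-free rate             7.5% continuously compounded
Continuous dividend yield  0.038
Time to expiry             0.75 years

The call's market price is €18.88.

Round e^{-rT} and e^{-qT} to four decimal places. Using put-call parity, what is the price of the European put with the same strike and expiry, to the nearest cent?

€12.10

e^(−qT) = e^(−0.038·0.75) = 0.9719;  e^(−rT) = e^(−0.075·0.75) = 0.9453
Put-call parity: C − P = S·e^(−qT) − K·e^(−rT) = 397·0.9719 − 401·0.9453 = 385.8443 − 379.0653 = 6.7790
P = C − (C − P) = 18.88 − (6.7790) = 12.1010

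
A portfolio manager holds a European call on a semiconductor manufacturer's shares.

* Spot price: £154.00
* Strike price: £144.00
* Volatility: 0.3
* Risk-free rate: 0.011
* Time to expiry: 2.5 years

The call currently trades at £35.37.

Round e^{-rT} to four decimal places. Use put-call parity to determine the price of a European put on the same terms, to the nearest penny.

£21.47

exp(−rT) = exp(−0.011·2.5) = 0.9729
Put-call parity: C − P = S − K·e^(−rT) = 154 − 144·0.9729 = 154 − 140.0976 = 13.9024
P = C − (C − P) = 35.37 − (13.9024) = 21.4676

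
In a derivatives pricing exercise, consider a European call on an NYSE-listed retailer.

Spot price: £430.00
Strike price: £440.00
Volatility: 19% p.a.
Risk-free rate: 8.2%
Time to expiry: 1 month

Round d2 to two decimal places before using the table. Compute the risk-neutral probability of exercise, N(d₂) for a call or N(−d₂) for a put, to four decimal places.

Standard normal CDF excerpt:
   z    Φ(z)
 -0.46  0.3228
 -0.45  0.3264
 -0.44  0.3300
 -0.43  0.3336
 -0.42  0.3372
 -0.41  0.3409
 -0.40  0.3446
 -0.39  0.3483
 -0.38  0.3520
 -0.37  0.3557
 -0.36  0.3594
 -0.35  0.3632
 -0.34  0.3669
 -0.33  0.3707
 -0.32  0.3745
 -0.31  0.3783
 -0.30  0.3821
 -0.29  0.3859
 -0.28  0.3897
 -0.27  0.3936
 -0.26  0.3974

0.3745

T = 0.08333;  σ√T = 0.0548
d₁ = [ln(430/440) + (0.082 + 0.19²/2)·0.08333] / 0.0548 = [-0.0230 + 0.0083] / 0.0548 = -0.2671 ≈ -0.27
d₂ = d₁ − σ√T = -0.2671 − 0.0548 = -0.3220 ≈ -0.32
Pr(exercise) under Q = N(d₂) = 0.3745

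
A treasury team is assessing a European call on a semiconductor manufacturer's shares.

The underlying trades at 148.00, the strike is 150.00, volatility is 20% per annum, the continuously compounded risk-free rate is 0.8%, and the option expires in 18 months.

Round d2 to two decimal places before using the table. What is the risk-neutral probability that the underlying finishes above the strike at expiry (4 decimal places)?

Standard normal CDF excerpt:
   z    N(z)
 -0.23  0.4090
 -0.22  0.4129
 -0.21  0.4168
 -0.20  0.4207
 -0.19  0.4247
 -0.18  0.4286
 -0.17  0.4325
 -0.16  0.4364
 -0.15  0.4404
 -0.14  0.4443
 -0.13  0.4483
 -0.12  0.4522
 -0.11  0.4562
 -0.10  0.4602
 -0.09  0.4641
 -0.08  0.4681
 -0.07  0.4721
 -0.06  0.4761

0.4483

T = 1.5;  σ√T = 0.2449
d₁ = [ln(148/150) + (0.008 + ½·0.2²)·1.5] / (σ√T) = (-0.0134 + 0.0420) / 0.2449 = 0.1167 → 0.12
d₂ = 0.1167 − 0.2449 = -0.1283 → -0.13
Risk-neutral Pr[S_T > K] = N(d₂) = N(-0.13) = 0.4483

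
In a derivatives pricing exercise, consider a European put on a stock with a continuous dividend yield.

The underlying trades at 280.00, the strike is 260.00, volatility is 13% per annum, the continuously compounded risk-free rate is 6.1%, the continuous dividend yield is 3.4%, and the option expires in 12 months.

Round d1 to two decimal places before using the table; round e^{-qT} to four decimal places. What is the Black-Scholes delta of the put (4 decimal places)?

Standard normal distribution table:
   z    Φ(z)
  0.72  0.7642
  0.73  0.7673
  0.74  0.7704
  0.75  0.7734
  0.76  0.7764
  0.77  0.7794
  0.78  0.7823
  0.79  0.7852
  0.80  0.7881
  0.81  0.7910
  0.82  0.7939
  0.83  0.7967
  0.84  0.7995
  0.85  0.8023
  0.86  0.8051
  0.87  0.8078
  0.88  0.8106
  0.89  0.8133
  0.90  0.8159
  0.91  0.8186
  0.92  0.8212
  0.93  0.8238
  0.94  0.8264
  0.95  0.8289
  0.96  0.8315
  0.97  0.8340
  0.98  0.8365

T = 1;  σ√T = 0.1300
d₁ = [ln(280/260) + (0.061 − 0.034 + ½·0.13²)·1] / (σ√T) = (0.0741 + 0.0354) / 0.1300 = 0.8428 ⇒ 0.84
N(d₁) = N(0.84) = 0.7995
Δ_put = e^(−qT)·(N(d₁) − 1) = 0.9666·(0.7995 − 1) = -0.1938

-0.1938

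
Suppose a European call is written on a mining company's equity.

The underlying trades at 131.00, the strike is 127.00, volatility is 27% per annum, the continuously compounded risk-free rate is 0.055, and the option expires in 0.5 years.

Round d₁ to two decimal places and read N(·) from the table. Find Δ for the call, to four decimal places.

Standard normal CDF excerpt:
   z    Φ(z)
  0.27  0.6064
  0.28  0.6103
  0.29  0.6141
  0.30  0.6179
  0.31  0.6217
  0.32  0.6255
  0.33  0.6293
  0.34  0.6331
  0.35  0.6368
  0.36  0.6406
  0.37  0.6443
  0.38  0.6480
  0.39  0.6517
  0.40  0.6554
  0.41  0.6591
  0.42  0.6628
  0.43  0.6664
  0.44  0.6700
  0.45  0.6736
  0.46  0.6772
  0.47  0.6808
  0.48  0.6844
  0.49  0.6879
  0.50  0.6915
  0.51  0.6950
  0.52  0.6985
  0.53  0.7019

σ√T = 0.27 × 0.7071 = 0.1909
d₁ = [ln(131/127) + (0.055 + 0.27²/2)·0.5] / 0.1909 = [0.0310 + 0.0457] / 0.1909 = 0.4019 ≈ 0.40
N(d₁) = N(0.40) = 0.6554
Δ_call = N(d₁) = 0.6554

0.6554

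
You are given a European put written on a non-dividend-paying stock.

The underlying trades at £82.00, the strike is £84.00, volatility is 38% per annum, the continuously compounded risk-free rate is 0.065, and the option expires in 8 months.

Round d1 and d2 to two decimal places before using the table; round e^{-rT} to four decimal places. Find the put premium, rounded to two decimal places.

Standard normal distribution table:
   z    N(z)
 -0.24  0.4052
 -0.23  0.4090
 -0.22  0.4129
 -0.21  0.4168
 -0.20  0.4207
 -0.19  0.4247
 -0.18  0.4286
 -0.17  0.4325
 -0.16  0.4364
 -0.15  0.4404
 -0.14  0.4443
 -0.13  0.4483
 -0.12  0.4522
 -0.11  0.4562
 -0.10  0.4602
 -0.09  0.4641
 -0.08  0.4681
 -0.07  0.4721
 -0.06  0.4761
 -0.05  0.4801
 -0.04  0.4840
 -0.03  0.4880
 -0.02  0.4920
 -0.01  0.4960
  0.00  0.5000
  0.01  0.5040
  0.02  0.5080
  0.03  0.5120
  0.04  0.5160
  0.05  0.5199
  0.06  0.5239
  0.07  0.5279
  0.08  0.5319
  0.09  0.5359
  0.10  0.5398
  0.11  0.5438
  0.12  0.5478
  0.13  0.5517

£9.25

σ√T = 0.38 × 0.8165 = 0.3103
d₁ = [ln(82/84) + (0.065 + 0.38²/2)·0.6667] / 0.3103 = [-0.0241 + 0.0915] / 0.3103 = 0.2171 → 0.22
d₂ = d₁ − σ√T = 0.2171 − 0.3103 = -0.0931 → -0.09
e^(−rT) = e^(−0.065·0.6667) = 0.9576
P = 84·0.9576·N(0.09) − 82·N(-0.22) = 84·0.9576·0.5359 − 82·0.4129 = 43.1069 − 33.8578 = 9.2491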